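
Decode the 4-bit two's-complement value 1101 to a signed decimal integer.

MSB is 1, so the value is negative.
Invert: 0010. Add 1: 0011 = 3. So the value is −3.

-3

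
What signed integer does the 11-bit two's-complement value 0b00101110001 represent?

MSB is 0, so the value is non-negative: 00101110001 = 369.

369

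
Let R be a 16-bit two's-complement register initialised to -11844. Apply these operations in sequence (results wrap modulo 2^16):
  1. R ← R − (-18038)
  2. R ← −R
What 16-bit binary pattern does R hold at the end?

Start: R = -11844 = 1101000110111100.
R = -11844 − (-18038) = 6194 = 0001100000110010
R = −(6194) = -6194 = 1110011111001110

1110011111001110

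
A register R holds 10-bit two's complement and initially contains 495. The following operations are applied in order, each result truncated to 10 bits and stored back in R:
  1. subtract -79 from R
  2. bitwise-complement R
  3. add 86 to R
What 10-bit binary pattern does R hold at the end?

1000010111

Start: R = 495 = 0111101111.
R = 495 − (-79) = 574; wraps to -450 = 1000111110
R = NOT 1000111110 = 0111000001 = 449
R = 449 + 86 = 535; wraps to -489 = 1000010111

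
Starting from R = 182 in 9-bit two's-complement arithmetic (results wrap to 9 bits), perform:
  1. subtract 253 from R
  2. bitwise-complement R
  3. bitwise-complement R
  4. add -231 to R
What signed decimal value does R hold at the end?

Start: R = 182 = 010110110.
R = 182 − 253 = -71 = 110111001
R = NOT 110111001 = 001000110 = 70
R = NOT 001000110 = 110111001 = -71
R = -71 + (-231) = -302; wraps to 210 = 011010010

210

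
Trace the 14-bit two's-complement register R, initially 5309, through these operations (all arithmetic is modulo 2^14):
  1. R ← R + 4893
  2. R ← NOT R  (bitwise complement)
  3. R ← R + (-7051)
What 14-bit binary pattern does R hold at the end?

11110010011010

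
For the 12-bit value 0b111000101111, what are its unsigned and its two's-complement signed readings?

unsigned = 3631, signed = -465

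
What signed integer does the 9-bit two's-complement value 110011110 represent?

MSB is 1, so the value is negative.
Invert: 001100001. Add 1: 001100010 = 98. So the value is −98.

-98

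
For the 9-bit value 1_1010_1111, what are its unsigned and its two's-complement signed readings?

unsigned = 431, signed = -81

Unsigned: 110101111 = 431.
Signed: MSB=1 → 431 − 512 = -81.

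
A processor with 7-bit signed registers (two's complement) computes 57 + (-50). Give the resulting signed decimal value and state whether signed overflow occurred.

57 → 0111001
-50 → 1001110
  0111001
+ 1001110
= 0000111  (discard carry-out 1)
Result 0000111: MSB = 0 → value 7.
Addends have opposite signs, so signed overflow cannot occur.

7; no overflow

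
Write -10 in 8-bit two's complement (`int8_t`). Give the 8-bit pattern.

|-10| = 10 = 00001010 in 8 bits.
Invert the bits: 11110101. Add 1: 11110110.

11110110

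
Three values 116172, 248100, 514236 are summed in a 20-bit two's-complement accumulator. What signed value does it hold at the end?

116172 + 248100 = 364272 (01011000111011110000)
364272 + 514236 = 878508 → wraps to -170068 (11010110011110101100)

-170068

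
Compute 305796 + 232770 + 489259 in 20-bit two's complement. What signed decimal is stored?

305796 + 232770 = 538566 → wraps to -510010 (10000011011111000110)
-510010 + 489259 = -20751 (11111010111011110001)

-20751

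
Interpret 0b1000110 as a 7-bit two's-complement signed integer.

-58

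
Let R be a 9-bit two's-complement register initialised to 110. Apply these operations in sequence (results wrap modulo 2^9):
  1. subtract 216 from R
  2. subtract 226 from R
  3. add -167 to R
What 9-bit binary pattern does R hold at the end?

Start: R = 110 = 001101110.
R = 110 − 216 = -106 = 110010110
R = -106 − 226 = -332; wraps to 180 = 010110100
R = 180 + (-167) = 13 = 000001101

000001101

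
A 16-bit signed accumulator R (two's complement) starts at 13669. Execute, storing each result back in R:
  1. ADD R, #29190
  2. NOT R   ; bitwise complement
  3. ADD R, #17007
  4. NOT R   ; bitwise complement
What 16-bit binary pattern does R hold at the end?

0110010011111100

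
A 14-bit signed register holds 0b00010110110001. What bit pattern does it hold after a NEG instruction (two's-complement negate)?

11101001001111

Invert: 11101001001110. Add 1: 11101001001111.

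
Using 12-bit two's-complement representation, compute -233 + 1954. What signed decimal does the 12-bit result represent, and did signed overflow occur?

1721; no overflow

-233 → 111100010111
1954 → 011110100010
  111100010111
+ 011110100010
= 011010111001  (discard carry-out 1)
Result 011010111001: MSB = 0 → value 1721.
Addends have opposite signs, so signed overflow cannot occur.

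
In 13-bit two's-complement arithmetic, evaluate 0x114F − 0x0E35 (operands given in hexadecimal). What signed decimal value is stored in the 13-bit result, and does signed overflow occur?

0x114F = 1000101001111 = -3761 (signed)
0x0E35 = 0111000110101 = 3637 (signed)
Subtract via negate-and-add: invert 0111000110101 + 1 = 1000111001011 (i.e. -3637).
  1000101001111
+ 1000111001011
= 0001100011010  (discard carry-out 1)
Result 0001100011010: MSB = 0 → value 794.
Both addends (after negating the subtrahend) are negative but the stored result is non-negative: signed overflow. The true value -3761 − 3637 = -7398 lies outside [-4096, 4095].

794; overflow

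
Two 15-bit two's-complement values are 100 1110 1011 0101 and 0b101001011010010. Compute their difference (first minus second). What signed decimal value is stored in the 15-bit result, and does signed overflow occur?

100 1110 1011 0101 → 100111010110101 = -12619 (signed)
0b101001011010010 → 101001011010010 = -11566 (signed)
Subtract via negate-and-add: invert 101001011010010 + 1 = 010110100101110 (i.e. 11566).
  100111010110101
+ 010110100101110
= 111101111100011
Result 111101111100011: MSB = 1 → 31715 − 32768 = -1053.
Addends (after negating the subtrahend) have opposite signs, so signed overflow cannot occur.

-1053; no overflow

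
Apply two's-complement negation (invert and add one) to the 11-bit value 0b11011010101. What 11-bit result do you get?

00100101011

Invert: 00100101010. Add 1: 00100101011.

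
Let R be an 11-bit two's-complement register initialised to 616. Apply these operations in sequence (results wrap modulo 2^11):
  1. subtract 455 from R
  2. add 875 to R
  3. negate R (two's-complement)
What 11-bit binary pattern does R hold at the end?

Start: R = 616 = 01001101000.
R = 616 − 455 = 161 = 00010100001
R = 161 + 875 = 1036; wraps to -1012 = 10000001100
R = −(-1012) = 1012 = 01111110100

01111110100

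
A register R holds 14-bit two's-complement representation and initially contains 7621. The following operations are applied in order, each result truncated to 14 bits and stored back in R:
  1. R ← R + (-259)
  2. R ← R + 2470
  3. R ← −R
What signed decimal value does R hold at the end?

6552

Start: R = 7621 = 01110111000101.
R = 7621 + (-259) = 7362 = 01110011000010
R = 7362 + 2470 = 9832; wraps to -6552 = 10011001101000
R = −(-6552) = 6552 = 01100110011000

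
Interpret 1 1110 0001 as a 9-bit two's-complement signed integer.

MSB is 1, so the value is negative.
Invert: 000011110. Add 1: 000011111 = 31. So the value is −31.

-31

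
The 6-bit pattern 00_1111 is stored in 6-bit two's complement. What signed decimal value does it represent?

MSB is 0, so the value is non-negative: 001111 = 15.

15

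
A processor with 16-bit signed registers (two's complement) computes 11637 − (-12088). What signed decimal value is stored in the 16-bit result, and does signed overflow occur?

23725; no overflow

11637 → 0010110101110101
-12088 → 1101000011001000
Subtract via negate-and-add: invert 1101000011001000 + 1 = 0010111100111000 (i.e. 12088).
  0010110101110101
+ 0010111100111000
= 0101110010101101
Result 0101110010101101: MSB = 0 → value 23725.
Both addends (after negating the subtrahend) are non-negative and so is the stored result: no signed overflow.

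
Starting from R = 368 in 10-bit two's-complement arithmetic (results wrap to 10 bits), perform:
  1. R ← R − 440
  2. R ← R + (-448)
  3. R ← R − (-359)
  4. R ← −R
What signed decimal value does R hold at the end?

161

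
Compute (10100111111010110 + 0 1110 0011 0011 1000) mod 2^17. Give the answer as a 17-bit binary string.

00011001100001110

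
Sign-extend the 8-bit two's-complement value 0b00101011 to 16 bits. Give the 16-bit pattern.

MSB of 00101011 is 0; replicate it into the new high bits.
00000000|00101011 → 0000000000101011 (still 43).

0000000000101011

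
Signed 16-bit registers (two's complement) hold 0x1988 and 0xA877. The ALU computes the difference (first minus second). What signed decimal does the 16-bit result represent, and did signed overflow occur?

0x1988 = 0001100110001000 = 6536 (signed)
0xA877 = 1010100001110111 = -22409 (signed)
Subtract via negate-and-add: invert 1010100001110111 + 1 = 0101011110001001 (i.e. 22409).
  0001100110001000
+ 0101011110001001
= 0111000100010001
Result 0111000100010001: MSB = 0 → value 28945.
Both addends (after negating the subtrahend) are non-negative and so is the stored result: no signed overflow.

28945; no overflow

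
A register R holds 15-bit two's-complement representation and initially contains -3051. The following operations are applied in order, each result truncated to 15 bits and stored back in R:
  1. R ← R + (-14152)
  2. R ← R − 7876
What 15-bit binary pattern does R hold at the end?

Start: R = -3051 = 111010000010101.
R = -3051 + (-14152) = -17203; wraps to 15565 = 011110011001101
R = 15565 − 7876 = 7689 = 001111000001001

001111000001001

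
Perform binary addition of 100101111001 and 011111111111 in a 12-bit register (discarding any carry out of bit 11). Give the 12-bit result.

000101111000

  100101111001
+ 011111111111
= 000101111000  (discard carry-out 1)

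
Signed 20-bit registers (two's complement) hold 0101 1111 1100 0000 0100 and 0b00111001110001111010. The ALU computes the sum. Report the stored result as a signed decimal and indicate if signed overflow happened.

0101 1111 1100 0000 0100 → 01011111110000000100 = 392196 (signed)
0b00111001110001111010 → 00111001110001111010 = 236666 (signed)
  01011111110000000100
+ 00111001110001111010
= 10011001100001111110
Result 10011001100001111110: MSB = 1 → 628862 − 1048576 = -419714.
Both addends are non-negative but the stored result is negative: signed overflow. The true value 392196 + 236666 = 628862 lies outside [-524288, 524287].

-419714; overflow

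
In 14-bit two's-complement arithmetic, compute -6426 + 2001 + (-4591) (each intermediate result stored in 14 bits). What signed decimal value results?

-6426 + 2001 = -4425 (10111010110111)
-4425 + (-4591) = -9016 → wraps to 7368 (01110011001000)

7368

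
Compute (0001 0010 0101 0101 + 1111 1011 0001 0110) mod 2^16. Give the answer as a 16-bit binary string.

  0001001001010101
+ 1111101100010110
= 0000110101101011  (discard carry-out 1)

0000110101101011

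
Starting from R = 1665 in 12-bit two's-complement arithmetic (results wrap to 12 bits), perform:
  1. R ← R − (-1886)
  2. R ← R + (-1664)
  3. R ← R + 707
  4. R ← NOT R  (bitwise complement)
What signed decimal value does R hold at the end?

1501

Start: R = 1665 = 011010000001.
R = 1665 − (-1886) = 3551; wraps to -545 = 110111011111
R = -545 + (-1664) = -2209; wraps to 1887 = 011101011111
R = 1887 + 707 = 2594; wraps to -1502 = 101000100010
R = NOT 101000100010 = 010111011101 = 1501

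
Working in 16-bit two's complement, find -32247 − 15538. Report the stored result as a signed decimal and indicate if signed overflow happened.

17751; overflow

-32247 → 1000001000001001
15538 → 0011110010110010
Subtract via negate-and-add: invert 0011110010110010 + 1 = 1100001101001110 (i.e. -15538).
  1000001000001001
+ 1100001101001110
= 0100010101010111  (discard carry-out 1)
Result 0100010101010111: MSB = 0 → value 17751.
Both addends (after negating the subtrahend) are negative but the stored result is non-negative: signed overflow. The true value -32247 − 15538 = -47785 lies outside [-32768, 32767].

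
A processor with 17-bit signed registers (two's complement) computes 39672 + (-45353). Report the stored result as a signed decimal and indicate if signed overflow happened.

-5681; no overflow

39672 → 01001101011111000
-45353 → 10100111011010111
  01001101011111000
+ 10100111011010111
= 11110100111001111
Result 11110100111001111: MSB = 1 → 125391 − 131072 = -5681.
Addends have opposite signs, so signed overflow cannot occur.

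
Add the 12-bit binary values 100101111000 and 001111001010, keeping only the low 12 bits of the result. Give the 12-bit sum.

  100101111000
+ 001111001010
= 110101000010

110101000010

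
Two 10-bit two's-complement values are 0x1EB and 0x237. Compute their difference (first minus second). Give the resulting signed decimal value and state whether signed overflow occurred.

0x1EB = 0111101011 = 491 (signed)
0x237 = 1000110111 = -457 (signed)
Subtract via negate-and-add: invert 1000110111 + 1 = 0111001001 (i.e. 457).
  0111101011
+ 0111001001
= 1110110100
Result 1110110100: MSB = 1 → 948 − 1024 = -76.
Both addends (after negating the subtrahend) are non-negative but the stored result is negative: signed overflow. The true value 491 − (-457) = 948 lies outside [-512, 511].

-76; overflow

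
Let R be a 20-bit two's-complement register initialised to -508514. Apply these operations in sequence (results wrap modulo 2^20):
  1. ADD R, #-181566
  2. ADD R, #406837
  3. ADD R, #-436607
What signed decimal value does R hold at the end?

328726

Start: R = -508514 = 10000011110110011110.
R = -508514 + (-181566) = -690080; wraps to 358496 = 01010111100001100000
R = 358496 + 406837 = 765333; wraps to -283243 = 10111010110110010101
R = -283243 + (-436607) = -719850; wraps to 328726 = 01010000010000010110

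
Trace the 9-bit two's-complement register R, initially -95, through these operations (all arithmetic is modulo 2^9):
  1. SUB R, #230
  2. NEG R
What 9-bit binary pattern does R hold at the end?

101000101

Start: R = -95 = 110100001.
R = -95 − 230 = -325; wraps to 187 = 010111011
R = −(187) = -187 = 101000101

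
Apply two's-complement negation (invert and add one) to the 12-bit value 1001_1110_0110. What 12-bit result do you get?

Invert: 011000011001. Add 1: 011000011010.
Check: 100111100110 = -1562, 011000011010 = 1562.

011000011010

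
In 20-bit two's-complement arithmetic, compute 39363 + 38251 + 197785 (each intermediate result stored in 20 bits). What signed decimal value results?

275399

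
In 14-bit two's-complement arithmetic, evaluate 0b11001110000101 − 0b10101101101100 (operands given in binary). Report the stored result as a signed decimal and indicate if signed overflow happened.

0b11001110000101 → 11001110000101 = -3195 (signed)
0b10101101101100 → 10101101101100 = -5268 (signed)
Subtract via negate-and-add: invert 10101101101100 + 1 = 01010010010100 (i.e. 5268).
  11001110000101
+ 01010010010100
= 00100000011001  (discard carry-out 1)
Result 00100000011001: MSB = 0 → value 2073.
Addends (after negating the subtrahend) have opposite signs, so signed overflow cannot occur.

2073; no overflow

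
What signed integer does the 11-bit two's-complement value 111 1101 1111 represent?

-33

MSB is 1, so the value is negative.
Unsigned reading: 2015. Subtract 2^11 = 2048: 2015 − 2048 = -33.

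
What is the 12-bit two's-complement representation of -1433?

101001100111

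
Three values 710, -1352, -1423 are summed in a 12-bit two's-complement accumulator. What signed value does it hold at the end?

2031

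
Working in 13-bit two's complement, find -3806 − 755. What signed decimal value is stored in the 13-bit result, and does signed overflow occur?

3631; overflow

-3806 → 1000100100010
755 → 0001011110011
Subtract via negate-and-add: invert 0001011110011 + 1 = 1110100001101 (i.e. -755).
  1000100100010
+ 1110100001101
= 0111000101111  (discard carry-out 1)
Result 0111000101111: MSB = 0 → value 3631.
Both addends (after negating the subtrahend) are negative but the stored result is non-negative: signed overflow. The true value -3806 − 755 = -4561 lies outside [-4096, 4095].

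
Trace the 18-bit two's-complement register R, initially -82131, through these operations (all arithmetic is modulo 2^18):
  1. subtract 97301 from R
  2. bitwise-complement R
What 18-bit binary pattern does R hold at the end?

101011110011100111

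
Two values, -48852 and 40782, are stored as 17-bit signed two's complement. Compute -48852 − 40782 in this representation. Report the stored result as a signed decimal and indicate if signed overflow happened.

41438; overflow

-48852 → 10100000100101100
40782 → 01001111101001110
Subtract via negate-and-add: invert 01001111101001110 + 1 = 10110000010110010 (i.e. -40782).
  10100000100101100
+ 10110000010110010
= 01010000111011110  (discard carry-out 1)
Result 01010000111011110: MSB = 0 → value 41438.
Both addends (after negating the subtrahend) are negative but the stored result is non-negative: signed overflow. The true value -48852 − 40782 = -89634 lies outside [-65536, 65535].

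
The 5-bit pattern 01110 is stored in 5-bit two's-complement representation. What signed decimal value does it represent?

14

MSB is 0, so the value is non-negative: 01110 = 14.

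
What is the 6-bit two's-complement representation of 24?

011000

24 is non-negative, so write it directly in 6 bits: 011000.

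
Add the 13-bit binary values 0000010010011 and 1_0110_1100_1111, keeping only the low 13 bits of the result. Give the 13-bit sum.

1011101100010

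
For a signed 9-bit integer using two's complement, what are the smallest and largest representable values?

Minimum: −2^8 = -256.
Maximum: 2^8 − 1 = 255.

min = -256, max = 255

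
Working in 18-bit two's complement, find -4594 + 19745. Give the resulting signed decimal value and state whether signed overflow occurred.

15151; no overflow

-4594 → 111110111000001110
19745 → 000100110100100001
  111110111000001110
+ 000100110100100001
= 000011101100101111  (discard carry-out 1)
Result 000011101100101111: MSB = 0 → value 15151.
Addends have opposite signs, so signed overflow cannot occur.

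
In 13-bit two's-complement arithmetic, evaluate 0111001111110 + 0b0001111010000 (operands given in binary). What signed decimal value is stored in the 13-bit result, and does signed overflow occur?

-3506; overflow

0111001111110 = 3710 (signed)
0b0001111010000 → 0001111010000 = 976 (signed)
  0111001111110
+ 0001111010000
= 1001001001110
Result 1001001001110: MSB = 1 → 4686 − 8192 = -3506.
Both addends are non-negative but the stored result is negative: signed overflow. The true value 3710 + 976 = 4686 lies outside [-4096, 4095].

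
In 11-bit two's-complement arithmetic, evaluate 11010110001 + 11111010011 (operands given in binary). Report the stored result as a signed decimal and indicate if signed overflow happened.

11010110001 = -335 (signed)
11111010011 = -45 (signed)
  11010110001
+ 11111010011
= 11010000100  (discard carry-out 1)
Result 11010000100: MSB = 1 → 1668 − 2048 = -380.
Both addends are negative and so is the stored result: no signed overflow.

-380; no overflow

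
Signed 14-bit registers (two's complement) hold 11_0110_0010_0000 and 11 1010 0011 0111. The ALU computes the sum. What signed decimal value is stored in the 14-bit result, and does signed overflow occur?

11_0110_0010_0000 → 11011000100000 = -2528 (signed)
11 1010 0011 0111 → 11101000110111 = -1481 (signed)
  11011000100000
+ 11101000110111
= 11000001010111  (discard carry-out 1)
Result 11000001010111: MSB = 1 → 12375 − 16384 = -4009.
Both addends are negative and so is the stored result: no signed overflow.

-4009; no overflow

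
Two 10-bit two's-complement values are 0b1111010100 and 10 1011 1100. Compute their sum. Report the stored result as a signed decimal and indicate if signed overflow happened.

0b1111010100 → 1111010100 = -44 (signed)
10 1011 1100 → 1010111100 = -324 (signed)
  1111010100
+ 1010111100
= 1010010000  (discard carry-out 1)
Result 1010010000: MSB = 1 → 656 − 1024 = -368.
Both addends are negative and so is the stored result: no signed overflow.

-368; no overflow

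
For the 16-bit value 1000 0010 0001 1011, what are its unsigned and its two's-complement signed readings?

unsigned = 33307, signed = -32229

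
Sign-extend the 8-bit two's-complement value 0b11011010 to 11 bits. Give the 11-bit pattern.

MSB of 11011010 is 1; replicate it into the new high bits.
111|11011010 → 11111011010 (still -38).

11111011010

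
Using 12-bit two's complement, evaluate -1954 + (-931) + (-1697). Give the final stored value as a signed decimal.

-1954 + (-931) = -2885 → wraps to 1211 (010010111011)
1211 + (-1697) = -486 (111000011010)

-486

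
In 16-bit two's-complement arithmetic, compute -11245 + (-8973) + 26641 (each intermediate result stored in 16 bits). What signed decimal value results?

-11245 + (-8973) = -20218 (1011000100000110)
-20218 + 26641 = 6423 (0001100100010111)

6423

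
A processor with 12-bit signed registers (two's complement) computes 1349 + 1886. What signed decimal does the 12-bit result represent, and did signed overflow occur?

-861; overflow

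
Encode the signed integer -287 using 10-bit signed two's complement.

1011100001

|-287| = 287 = 0100011111 in 10 bits.
Invert the bits: 1011100000. Add 1: 1011100001.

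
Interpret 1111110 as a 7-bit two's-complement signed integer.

MSB is 1, so the value is negative.
Unsigned reading: 126. Subtract 2^7 = 128: 126 − 128 = -2.

-2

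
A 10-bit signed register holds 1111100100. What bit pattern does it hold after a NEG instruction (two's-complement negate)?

Invert: 0000011011. Add 1: 0000011100.

0000011100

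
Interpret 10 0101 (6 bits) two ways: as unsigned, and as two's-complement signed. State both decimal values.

Unsigned: 100101 = 37.
Signed: MSB=1 → 37 − 64 = -27.

unsigned = 37, signed = -27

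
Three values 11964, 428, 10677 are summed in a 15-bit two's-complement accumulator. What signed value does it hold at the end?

11964 + 428 = 12392 (011000001101000)
12392 + 10677 = 23069 → wraps to -9699 (101101000011101)

-9699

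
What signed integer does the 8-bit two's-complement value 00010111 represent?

23

MSB is 0, so the value is non-negative: 00010111 = 23.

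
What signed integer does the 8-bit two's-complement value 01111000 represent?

120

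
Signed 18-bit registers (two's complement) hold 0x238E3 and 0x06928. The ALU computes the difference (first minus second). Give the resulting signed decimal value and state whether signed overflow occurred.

118715; overflow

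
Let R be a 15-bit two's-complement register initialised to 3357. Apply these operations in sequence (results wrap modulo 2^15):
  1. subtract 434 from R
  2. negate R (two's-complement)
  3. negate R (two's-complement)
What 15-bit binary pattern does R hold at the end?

000101101101011

Start: R = 3357 = 000110100011101.
R = 3357 − 434 = 2923 = 000101101101011
R = −(2923) = -2923 = 111010010010101
R = −(-2923) = 2923 = 000101101101011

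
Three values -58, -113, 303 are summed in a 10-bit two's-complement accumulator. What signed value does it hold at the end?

-58 + (-113) = -171 (1101010101)
-171 + 303 = 132 (0010000100)

132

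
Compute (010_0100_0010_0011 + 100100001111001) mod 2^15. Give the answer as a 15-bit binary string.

  010010000100011
+ 100100001111001
= 110110010011100

110110010011100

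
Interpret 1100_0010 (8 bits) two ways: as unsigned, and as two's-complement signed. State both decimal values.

Unsigned: 11000010 = 194.
Signed: MSB=1 → 194 − 256 = -62.

unsigned = 194, signed = -62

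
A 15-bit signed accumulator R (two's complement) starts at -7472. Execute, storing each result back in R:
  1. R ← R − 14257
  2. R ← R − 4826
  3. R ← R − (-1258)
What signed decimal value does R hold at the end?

7471

Start: R = -7472 = 110001011010000.
R = -7472 − 14257 = -21729; wraps to 11039 = 010101100011111
R = 11039 − 4826 = 6213 = 001100001000101
R = 6213 − (-1258) = 7471 = 001110100101111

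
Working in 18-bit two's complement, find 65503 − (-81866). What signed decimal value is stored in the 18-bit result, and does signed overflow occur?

-114775; overflow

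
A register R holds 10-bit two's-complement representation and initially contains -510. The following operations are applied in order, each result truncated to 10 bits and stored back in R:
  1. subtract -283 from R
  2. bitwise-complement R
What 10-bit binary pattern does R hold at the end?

Start: R = -510 = 1000000010.
R = -510 − (-283) = -227 = 1100011101
R = NOT 1100011101 = 0011100010 = 226

0011100010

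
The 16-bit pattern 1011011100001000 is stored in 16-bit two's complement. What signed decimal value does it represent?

MSB is 1, so the value is negative.
Invert: 0100100011110111. Add 1: 0100100011111000 = 18680. So the value is −18680.

-18680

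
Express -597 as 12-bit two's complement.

|-597| = 597 = 001001010101 in 12 bits.
Invert the bits: 110110101010. Add 1: 110110101011.

110110101011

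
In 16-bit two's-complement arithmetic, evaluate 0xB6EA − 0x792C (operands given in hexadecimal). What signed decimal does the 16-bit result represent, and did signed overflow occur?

0xB6EA = 1011011011101010 = -18710 (signed)
0x792C = 0111100100101100 = 31020 (signed)
Subtract via negate-and-add: invert 0111100100101100 + 1 = 1000011011010100 (i.e. -31020).
  1011011011101010
+ 1000011011010100
= 0011110110111110  (discard carry-out 1)
Result 0011110110111110: MSB = 0 → value 15806.
Both addends (after negating the subtrahend) are negative but the stored result is non-negative: signed overflow. The true value -18710 − 31020 = -49730 lies outside [-32768, 32767].

15806; overflow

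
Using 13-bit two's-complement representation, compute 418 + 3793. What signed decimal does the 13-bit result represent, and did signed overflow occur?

-3981; overflow

418 → 0000110100010
3793 → 0111011010001
  0000110100010
+ 0111011010001
= 1000001110011
Result 1000001110011: MSB = 1 → 4211 − 8192 = -3981.
Both addends are non-negative but the stored result is negative: signed overflow. The true value 418 + 3793 = 4211 lies outside [-4096, 4095].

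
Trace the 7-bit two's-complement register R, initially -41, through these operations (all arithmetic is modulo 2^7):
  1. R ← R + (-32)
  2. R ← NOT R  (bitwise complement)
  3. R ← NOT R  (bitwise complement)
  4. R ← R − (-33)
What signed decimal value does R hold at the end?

-40

Start: R = -41 = 1010111.
R = -41 + (-32) = -73; wraps to 55 = 0110111
R = NOT 0110111 = 1001000 = -56
R = NOT 1001000 = 0110111 = 55
R = 55 − (-33) = 88; wraps to -40 = 1011000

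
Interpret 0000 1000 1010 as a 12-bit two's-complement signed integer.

MSB is 0, so the value is non-negative: 000010001010 = 138.

138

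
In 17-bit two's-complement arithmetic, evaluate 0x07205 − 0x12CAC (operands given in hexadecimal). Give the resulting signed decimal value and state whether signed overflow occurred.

-47783; overflow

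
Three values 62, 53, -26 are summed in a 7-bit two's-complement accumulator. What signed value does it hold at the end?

-39

62 + 53 = 115 → wraps to -13 (1110011)
-13 + (-26) = -39 (1011001)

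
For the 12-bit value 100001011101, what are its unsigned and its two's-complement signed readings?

Unsigned: 100001011101 = 2141.
Signed: MSB=1 → 2141 − 4096 = -1955.

unsigned = 2141, signed = -1955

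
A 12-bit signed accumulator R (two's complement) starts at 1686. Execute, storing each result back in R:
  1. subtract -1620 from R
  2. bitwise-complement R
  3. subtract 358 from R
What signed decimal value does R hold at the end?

Start: R = 1686 = 011010010110.
R = 1686 − (-1620) = 3306; wraps to -790 = 110011101010
R = NOT 110011101010 = 001100010101 = 789
R = 789 − 358 = 431 = 000110101111

431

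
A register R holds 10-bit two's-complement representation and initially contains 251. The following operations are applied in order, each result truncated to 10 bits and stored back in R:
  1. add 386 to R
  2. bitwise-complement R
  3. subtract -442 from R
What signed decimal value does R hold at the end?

Start: R = 251 = 0011111011.
R = 251 + 386 = 637; wraps to -387 = 1001111101
R = NOT 1001111101 = 0110000010 = 386
R = 386 − (-442) = 828; wraps to -196 = 1100111100

-196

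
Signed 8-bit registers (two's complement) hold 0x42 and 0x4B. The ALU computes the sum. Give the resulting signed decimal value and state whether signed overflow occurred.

-115; overflow

0x42 = 01000010 = 66 (signed)
0x4B = 01001011 = 75 (signed)
  01000010
+ 01001011
= 10001101
Result 10001101: MSB = 1 → 141 − 256 = -115.
Both addends are non-negative but the stored result is negative: signed overflow. The true value 66 + 75 = 141 lies outside [-128, 127].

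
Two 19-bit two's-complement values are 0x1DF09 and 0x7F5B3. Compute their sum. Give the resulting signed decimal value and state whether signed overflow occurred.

0x1DF09 = 0011101111100001001 = 122633 (signed)
0x7F5B3 = 1111111010110110011 = -2637 (signed)
  0011101111100001001
+ 1111111010110110011
= 0011101010010111100  (discard carry-out 1)
Result 0011101010010111100: MSB = 0 → value 119996.
Addends have opposite signs, so signed overflow cannot occur.

119996; no overflow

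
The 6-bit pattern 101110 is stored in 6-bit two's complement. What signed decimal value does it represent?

-18

MSB is 1, so the value is negative.
Unsigned reading: 46. Subtract 2^6 = 64: 46 − 64 = -18.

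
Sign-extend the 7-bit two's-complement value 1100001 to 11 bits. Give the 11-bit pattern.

11111100001

MSB of 1100001 is 1; replicate it into the new high bits.
1111|1100001 → 11111100001 (still -31).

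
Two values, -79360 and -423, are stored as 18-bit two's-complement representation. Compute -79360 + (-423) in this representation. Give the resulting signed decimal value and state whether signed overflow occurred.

-79783; no overflow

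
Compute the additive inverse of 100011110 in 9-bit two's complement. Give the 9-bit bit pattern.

Invert: 011100001. Add 1: 011100010.
Check: 100011110 = -226, 011100010 = 226.

011100010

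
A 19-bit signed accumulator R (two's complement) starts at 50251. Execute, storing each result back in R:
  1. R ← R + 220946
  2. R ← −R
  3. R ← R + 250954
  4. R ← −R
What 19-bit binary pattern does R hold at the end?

0000100111100010011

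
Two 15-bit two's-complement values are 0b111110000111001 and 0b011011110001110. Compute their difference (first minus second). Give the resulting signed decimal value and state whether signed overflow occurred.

-15189; no overflow

0b111110000111001 → 111110000111001 = -967 (signed)
0b011011110001110 → 011011110001110 = 14222 (signed)
Subtract via negate-and-add: invert 011011110001110 + 1 = 100100001110010 (i.e. -14222).
  111110000111001
+ 100100001110010
= 100010010101011  (discard carry-out 1)
Result 100010010101011: MSB = 1 → 17579 − 32768 = -15189.
Both addends (after negating the subtrahend) are negative and so is the stored result: no signed overflow.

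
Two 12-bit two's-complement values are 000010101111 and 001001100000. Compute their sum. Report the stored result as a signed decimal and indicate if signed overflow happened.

783; no overflow

000010101111 = 175 (signed)
001001100000 = 608 (signed)
  000010101111
+ 001001100000
= 001100001111
Result 001100001111: MSB = 0 → value 783.
Both addends are non-negative and so is the stored result: no signed overflow.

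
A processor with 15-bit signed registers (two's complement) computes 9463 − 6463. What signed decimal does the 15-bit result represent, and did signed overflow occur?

3000; no overflow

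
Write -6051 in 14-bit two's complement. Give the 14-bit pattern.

|-6051| = 6051 = 01011110100011 in 14 bits.
Invert the bits: 10100001011100. Add 1: 10100001011101.
Check: 10100001011101 reads as 10333 − 16384 = -6051.

10100001011101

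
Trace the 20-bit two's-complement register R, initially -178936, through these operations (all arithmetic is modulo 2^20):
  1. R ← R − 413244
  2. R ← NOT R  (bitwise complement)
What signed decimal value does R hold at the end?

-456397

Start: R = -178936 = 11010100010100001000.
R = -178936 − 413244 = -592180; wraps to 456396 = 01101111011011001100
R = NOT 01101111011011001100 = 10010000100100110011 = -456397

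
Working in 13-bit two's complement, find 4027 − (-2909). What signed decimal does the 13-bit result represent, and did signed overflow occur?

4027 → 0111110111011
-2909 → 1010010100011
Subtract via negate-and-add: invert 1010010100011 + 1 = 0101101011101 (i.e. 2909).
  0111110111011
+ 0101101011101
= 1101100011000
Result 1101100011000: MSB = 1 → 6936 − 8192 = -1256.
Both addends (after negating the subtrahend) are non-negative but the stored result is negative: signed overflow. The true value 4027 − (-2909) = 6936 lies outside [-4096, 4095].

-1256; overflow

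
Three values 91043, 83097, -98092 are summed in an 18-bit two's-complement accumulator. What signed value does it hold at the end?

91043 + 83097 = 174140 → wraps to -88004 (101010100000111100)
-88004 + (-98092) = -186096 → wraps to 76048 (010010100100010000)

76048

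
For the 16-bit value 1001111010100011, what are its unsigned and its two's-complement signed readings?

unsigned = 40611, signed = -24925

Unsigned: 1001111010100011 = 40611.
Signed: MSB=1 → 40611 − 65536 = -24925.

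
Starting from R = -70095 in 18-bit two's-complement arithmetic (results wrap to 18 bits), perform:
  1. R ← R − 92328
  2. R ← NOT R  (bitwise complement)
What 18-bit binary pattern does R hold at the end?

Start: R = -70095 = 101110111000110001.
R = -70095 − 92328 = -162423; wraps to 99721 = 011000010110001001
R = NOT 011000010110001001 = 100111101001110110 = -99722

100111101001110110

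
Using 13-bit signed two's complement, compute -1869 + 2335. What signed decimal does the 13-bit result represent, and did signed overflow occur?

466; no overflow

-1869 → 1100010110011
2335 → 0100100011111
  1100010110011
+ 0100100011111
= 0000111010010  (discard carry-out 1)
Result 0000111010010: MSB = 0 → value 466.
Addends have opposite signs, so signed overflow cannot occur.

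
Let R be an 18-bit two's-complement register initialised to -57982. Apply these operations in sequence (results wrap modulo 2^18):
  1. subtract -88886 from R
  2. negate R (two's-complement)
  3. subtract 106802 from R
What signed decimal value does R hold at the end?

124438

Start: R = -57982 = 110001110110000010.
R = -57982 − (-88886) = 30904 = 000111100010111000
R = −(30904) = -30904 = 111000011101001000
R = -30904 − 106802 = -137706; wraps to 124438 = 011110011000010110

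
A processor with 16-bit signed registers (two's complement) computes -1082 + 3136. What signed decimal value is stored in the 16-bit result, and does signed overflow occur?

2054; no overflow

-1082 → 1111101111000110
3136 → 0000110001000000
  1111101111000110
+ 0000110001000000
= 0000100000000110  (discard carry-out 1)
Result 0000100000000110: MSB = 0 → value 2054.
Addends have opposite signs, so signed overflow cannot occur.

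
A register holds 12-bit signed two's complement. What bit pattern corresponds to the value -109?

|-109| = 109 = 000001101101 in 12 bits.
Invert the bits: 111110010010. Add 1: 111110010011.
Check: 111110010011 reads as 3987 − 4096 = -109.

111110010011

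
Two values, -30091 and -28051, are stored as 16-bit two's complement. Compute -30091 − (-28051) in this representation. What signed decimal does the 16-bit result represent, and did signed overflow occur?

-2040; no overflow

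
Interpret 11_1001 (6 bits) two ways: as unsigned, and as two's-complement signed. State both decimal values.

unsigned = 57, signed = -7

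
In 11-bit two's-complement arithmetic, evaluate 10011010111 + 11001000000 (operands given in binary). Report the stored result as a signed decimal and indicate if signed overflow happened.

791; overflow

10011010111 = -809 (signed)
11001000000 = -448 (signed)
  10011010111
+ 11001000000
= 01100010111  (discard carry-out 1)
Result 01100010111: MSB = 0 → value 791.
Both addends are negative but the stored result is non-negative: signed overflow. The true value -809 + (-448) = -1257 lies outside [-1024, 1023].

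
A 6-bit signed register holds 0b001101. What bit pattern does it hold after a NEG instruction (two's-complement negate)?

110011

Invert: 110010. Add 1: 110011.
Check: 001101 = 13, 110011 = -13.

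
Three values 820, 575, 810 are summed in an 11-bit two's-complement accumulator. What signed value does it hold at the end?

820 + 575 = 1395 → wraps to -653 (10101110011)
-653 + 810 = 157 (00010011101)

157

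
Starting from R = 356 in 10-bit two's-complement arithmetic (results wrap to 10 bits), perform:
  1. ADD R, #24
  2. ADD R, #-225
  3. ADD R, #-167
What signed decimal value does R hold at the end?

-12

Start: R = 356 = 0101100100.
R = 356 + 24 = 380 = 0101111100
R = 380 + (-225) = 155 = 0010011011
R = 155 + (-167) = -12 = 1111110100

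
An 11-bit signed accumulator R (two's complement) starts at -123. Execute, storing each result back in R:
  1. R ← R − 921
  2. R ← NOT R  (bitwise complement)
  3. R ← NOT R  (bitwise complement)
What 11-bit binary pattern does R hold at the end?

01111101100

Start: R = -123 = 11110000101.
R = -123 − 921 = -1044; wraps to 1004 = 01111101100
R = NOT 01111101100 = 10000010011 = -1005
R = NOT 10000010011 = 01111101100 = 1004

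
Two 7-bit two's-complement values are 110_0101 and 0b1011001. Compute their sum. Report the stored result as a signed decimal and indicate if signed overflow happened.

110_0101 → 1100101 = -27 (signed)
0b1011001 → 1011001 = -39 (signed)
  1100101
+ 1011001
= 0111110  (discard carry-out 1)
Result 0111110: MSB = 0 → value 62.
Both addends are negative but the stored result is non-negative: signed overflow. The true value -27 + (-39) = -66 lies outside [-64, 63].

62; overflow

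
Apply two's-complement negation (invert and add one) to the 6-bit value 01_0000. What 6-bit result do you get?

Invert: 101111. Add 1: 110000.
Check: 010000 = 16, 110000 = -16.

110000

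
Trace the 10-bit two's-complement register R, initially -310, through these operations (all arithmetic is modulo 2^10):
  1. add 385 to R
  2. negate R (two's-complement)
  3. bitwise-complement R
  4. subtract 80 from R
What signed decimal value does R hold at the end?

-6

Start: R = -310 = 1011001010.
R = -310 + 385 = 75 = 0001001011
R = −(75) = -75 = 1110110101
R = NOT 1110110101 = 0001001010 = 74
R = 74 − 80 = -6 = 1111111010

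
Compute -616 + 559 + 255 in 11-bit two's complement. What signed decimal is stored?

-616 + 559 = -57 (11111000111)
-57 + 255 = 198 (00011000110)

198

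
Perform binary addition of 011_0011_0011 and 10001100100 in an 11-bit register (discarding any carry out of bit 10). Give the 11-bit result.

11110010111

  01100110011
+ 10001100100
= 11110010111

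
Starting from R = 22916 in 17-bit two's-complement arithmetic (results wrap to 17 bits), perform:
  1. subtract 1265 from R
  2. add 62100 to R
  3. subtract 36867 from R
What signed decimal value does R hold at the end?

Start: R = 22916 = 00101100110000100.
R = 22916 − 1265 = 21651 = 00101010010010011
R = 21651 + 62100 = 83751; wraps to -47321 = 10100011100100111
R = -47321 − 36867 = -84188; wraps to 46884 = 01011011100100100

46884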